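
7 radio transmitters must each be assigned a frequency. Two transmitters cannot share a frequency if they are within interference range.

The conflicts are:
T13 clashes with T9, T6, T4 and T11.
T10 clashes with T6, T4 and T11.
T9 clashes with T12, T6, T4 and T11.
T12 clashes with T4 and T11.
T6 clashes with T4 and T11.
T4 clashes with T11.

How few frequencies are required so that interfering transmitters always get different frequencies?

T13, T9, T6, T4, T11 are mutually in conflict, so at least 5 frequencies are needed.
5 frequencies suffice: frequency 1 → {T4}; frequency 2 → {T11}; frequency 3 → {T12, T6}; frequency 4 → {T10, T9}; frequency 5 → {T13}. No two conflicting transmitters share a frequency.

5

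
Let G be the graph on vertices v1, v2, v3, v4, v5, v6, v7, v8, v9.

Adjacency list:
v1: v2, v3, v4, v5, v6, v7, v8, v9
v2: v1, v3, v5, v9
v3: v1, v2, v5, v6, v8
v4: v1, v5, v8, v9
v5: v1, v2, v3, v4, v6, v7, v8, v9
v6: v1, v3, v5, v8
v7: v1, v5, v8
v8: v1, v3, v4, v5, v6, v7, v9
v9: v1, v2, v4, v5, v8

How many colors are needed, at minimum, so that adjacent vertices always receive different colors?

v1, v3, v5, v6, v8 are pairwise adjacent (a clique of size 5), so at least 5 colors are needed.
5 colors suffice: color red → {v1}; color blue → {v5}; color green → {v2, v8}; color yellow → {v3, v7, v9}; color purple → {v4, v6}. Each edge has distinct colors on its endpoints.

5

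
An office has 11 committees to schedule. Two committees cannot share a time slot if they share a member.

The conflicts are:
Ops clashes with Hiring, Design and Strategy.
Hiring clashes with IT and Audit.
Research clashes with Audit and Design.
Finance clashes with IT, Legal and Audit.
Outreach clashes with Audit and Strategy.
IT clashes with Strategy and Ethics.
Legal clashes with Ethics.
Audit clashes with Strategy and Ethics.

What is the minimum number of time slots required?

Outreach, Audit, Strategy all conflict with each other, so at least 3 time slots are needed.
A valid assignment using 3 time slots: Ops=1, Hiring=2, Research=2, Finance=2, Outreach=3, IT=1, Legal=1, Audit=1, Design=3, Strategy=2, Ethics=2. Every pair that conflicts lands in different time slots.

3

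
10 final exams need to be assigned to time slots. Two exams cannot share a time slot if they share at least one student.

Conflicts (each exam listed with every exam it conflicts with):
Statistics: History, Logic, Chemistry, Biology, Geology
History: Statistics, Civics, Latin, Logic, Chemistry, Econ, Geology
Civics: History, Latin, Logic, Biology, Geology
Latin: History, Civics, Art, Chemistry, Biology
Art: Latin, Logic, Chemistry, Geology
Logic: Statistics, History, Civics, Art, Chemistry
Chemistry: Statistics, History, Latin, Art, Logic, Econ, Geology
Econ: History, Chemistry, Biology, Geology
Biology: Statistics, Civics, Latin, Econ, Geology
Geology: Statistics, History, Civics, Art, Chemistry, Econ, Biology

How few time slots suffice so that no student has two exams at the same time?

Statistics, History, Chemistry, Geology pairwise conflict, so at least 4 time slots are needed.
4 time slots suffice: time slot 1 → {Latin, Logic, Geology}; time slot 2 → {History, Art, Biology}; time slot 3 → {Civics, Chemistry}; time slot 4 → {Statistics, Econ}. No two conflicting exams share a time slot.

4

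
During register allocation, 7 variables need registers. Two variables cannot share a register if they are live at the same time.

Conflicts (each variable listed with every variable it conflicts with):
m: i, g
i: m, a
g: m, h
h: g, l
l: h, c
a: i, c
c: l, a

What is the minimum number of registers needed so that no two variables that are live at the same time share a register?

3

The cycle l-c-a-i-m-g-h-l has odd length 7, so it cannot be 2-colored; at least 3 registers are needed.
3 registers suffice: register 1 → {i, g, l}; register 2 → {m, h, a}; register 3 → {c}. No two conflicting variables share a register.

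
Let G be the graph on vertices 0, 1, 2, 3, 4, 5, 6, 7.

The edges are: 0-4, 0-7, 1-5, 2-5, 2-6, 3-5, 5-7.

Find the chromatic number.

2

3 and 5 are adjacent, so at least 2 colors are needed.
2 colors suffice: 0=red, 1=blue, 2=blue, 3=blue, 4=blue, 5=red, 6=red, 7=blue. Each edge has distinct colors on its endpoints.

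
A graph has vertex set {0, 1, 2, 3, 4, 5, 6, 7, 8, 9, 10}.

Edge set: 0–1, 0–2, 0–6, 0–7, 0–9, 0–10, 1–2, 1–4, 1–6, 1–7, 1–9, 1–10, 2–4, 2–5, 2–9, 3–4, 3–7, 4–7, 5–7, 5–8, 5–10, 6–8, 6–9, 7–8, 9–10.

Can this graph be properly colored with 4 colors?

The chromatic number is 4. 0, 1, 9, 10 are mutually adjacent (a clique of size 4), so at least 4 colors are needed.
One proper 4-coloring: 0=b, 1=a, 2=c, 3=a, 4=b, 5=a, 6=c, 7=c, 8=b, 9=d, 10=c.
That is already a proper 4-coloring.

Yes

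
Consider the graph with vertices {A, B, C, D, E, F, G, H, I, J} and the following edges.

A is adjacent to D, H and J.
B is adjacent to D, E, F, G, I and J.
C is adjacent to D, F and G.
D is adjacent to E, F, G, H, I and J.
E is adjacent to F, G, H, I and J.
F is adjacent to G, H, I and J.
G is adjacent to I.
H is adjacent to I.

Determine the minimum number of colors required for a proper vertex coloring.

B, D, E, F, G, I form a clique, so at least 6 colors are needed.
6 colors suffice: color 1 → {D}; color 2 → {A, F}; color 3 → {C, E}; color 4 → {G, H, J}; color 5 → {I}; color 6 → {B}. Every edge joins two different colors.

6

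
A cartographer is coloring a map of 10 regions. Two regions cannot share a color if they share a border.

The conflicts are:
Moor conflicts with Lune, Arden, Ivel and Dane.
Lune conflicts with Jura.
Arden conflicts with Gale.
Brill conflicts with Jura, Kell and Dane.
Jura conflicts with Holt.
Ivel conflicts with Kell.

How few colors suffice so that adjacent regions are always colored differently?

The cycle Jura-Brill-Dane-Moor-Lune-Jura has odd length 5, so it cannot be 2-colored; at least 3 colors are needed.
3 colors suffice: color 1 → {Moor, Gale, Jura, Kell}; color 2 → {Lune, Arden, Brill, Ivel, Holt}; color 3 → {Dane}. Every pair that conflicts lands in different colors.

3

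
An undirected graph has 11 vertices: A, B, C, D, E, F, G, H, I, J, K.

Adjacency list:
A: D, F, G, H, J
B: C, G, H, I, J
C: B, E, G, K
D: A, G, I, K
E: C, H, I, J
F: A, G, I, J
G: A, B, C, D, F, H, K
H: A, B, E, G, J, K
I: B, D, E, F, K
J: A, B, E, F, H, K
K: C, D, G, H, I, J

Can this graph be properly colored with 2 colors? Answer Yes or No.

No

E, H, J form a triangle, so at least 3 colors are needed.
So 2 colors are not enough.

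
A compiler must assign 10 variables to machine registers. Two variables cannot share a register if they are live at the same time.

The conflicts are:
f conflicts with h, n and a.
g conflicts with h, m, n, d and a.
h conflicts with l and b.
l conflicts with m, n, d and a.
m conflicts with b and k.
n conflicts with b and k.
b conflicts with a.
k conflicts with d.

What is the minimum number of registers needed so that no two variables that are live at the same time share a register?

g and n conflict, so at least 2 registers are needed.
Using 2 registers: f=1, g=1, h=2, l=1, m=2, n=2, b=1, k=1, d=2, a=2. No two conflicting variables share a register.

2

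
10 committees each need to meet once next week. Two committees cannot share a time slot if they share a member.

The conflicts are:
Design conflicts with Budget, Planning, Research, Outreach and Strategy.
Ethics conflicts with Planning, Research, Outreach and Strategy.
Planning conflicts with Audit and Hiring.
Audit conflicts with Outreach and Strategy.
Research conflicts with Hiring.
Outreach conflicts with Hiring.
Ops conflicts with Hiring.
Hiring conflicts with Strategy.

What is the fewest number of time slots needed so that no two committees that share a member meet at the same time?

Design and Outreach conflict, so at least 2 time slots are needed.
2 time slots suffice: time slot 1 → {Design, Ethics, Audit, Hiring}; time slot 2 → {Budget, Planning, Research, Outreach, Ops, Strategy}. No two conflicting committees share a time slot.

2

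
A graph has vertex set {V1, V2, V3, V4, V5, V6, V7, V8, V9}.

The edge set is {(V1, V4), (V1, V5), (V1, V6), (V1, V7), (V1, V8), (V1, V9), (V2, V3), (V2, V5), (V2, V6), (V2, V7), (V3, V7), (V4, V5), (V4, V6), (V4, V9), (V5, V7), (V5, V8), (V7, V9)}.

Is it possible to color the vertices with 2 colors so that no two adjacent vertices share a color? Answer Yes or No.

No

V1, V4, V9 form a triangle, so at least 3 colors are needed.
So 2 colors are not enough.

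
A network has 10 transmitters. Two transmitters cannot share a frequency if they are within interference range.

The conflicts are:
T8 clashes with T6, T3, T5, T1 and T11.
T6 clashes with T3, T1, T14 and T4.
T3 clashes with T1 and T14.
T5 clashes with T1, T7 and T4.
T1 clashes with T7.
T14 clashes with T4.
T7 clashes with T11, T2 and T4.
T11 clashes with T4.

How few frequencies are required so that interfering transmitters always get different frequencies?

T8, T6, T3, T1 all conflict with each other, so at least 4 frequencies are needed.
4 frequencies suffice: frequency 1 → {T1, T2, T4}; frequency 2 → {T6, T7}; frequency 3 → {T8, T14}; frequency 4 → {T3, T5, T11}. No two conflicting transmitters share a frequency.

4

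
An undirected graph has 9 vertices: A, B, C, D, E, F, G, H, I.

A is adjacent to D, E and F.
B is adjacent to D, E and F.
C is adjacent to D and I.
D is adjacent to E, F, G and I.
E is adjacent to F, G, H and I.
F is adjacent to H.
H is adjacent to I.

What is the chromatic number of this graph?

B, D, E, F are mutually adjacent (a clique of size 4), so at least 4 colors are needed.
A valid assignment using 4 colors: A=4, B=4, C=1, D=2, E=1, F=3, G=3, H=2, I=3. No two adjacent vertices share a color.

4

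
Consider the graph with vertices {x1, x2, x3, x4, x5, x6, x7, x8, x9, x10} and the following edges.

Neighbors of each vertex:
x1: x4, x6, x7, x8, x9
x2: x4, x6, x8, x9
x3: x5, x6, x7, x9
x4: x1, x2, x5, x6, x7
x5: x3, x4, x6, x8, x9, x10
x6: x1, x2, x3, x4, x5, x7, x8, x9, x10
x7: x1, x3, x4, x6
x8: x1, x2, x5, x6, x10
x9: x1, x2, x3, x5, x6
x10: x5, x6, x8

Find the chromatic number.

x3, x5, x6, x9 are pairwise adjacent (a clique of size 4), so at least 4 colors are needed.
One proper 4-coloring: x1=2, x2=2, x3=3, x4=3, x5=2, x6=1, x7=4, x8=3, x9=4, x10=4. Every edge joins two different colors.

4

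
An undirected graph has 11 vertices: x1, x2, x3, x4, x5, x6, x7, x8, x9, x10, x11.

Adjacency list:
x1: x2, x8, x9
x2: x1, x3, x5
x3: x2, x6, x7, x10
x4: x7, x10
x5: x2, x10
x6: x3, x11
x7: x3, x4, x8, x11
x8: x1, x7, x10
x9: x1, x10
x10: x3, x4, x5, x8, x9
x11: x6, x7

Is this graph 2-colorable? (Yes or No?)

The cycle x2-x5-x10-x8-x1-x2 has odd length 5, so it cannot be 2-colored; at least 3 colors are needed.
So 2 colors are not enough.

No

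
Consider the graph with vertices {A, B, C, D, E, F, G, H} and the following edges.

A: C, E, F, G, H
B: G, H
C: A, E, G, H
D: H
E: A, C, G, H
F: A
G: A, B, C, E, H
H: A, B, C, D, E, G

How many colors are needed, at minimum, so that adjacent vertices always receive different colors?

5

A, C, E, G, H form a clique, so at least 5 colors are needed.
One proper 5-coloring: A=2, B=2, C=4, D=2, E=5, F=1, G=3, H=1. No two adjacent vertices share a color.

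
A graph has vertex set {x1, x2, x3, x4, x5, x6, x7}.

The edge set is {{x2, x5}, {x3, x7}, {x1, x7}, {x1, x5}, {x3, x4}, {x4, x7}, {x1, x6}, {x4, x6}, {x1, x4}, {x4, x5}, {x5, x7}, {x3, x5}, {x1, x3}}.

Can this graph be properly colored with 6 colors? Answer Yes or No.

Yes

The chromatic number is 5. x1, x3, x4, x5, x7 are pairwise adjacent (a clique of size 5), so at least 5 colors are needed.
One proper 5-coloring: x1=1, x2=1, x3=5, x4=2, x5=3, x6=3, x7=4.
Since 6 ≥ 5, a proper 6-coloring certainly exists.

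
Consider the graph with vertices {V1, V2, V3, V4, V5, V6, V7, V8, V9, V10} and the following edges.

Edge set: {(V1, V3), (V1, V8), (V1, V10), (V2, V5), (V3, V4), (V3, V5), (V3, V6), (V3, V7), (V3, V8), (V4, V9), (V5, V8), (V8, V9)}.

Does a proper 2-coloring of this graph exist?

No

V3, V5, V8 are pairwise adjacent, so at least 3 colors are needed.
So 2 colors are not enough.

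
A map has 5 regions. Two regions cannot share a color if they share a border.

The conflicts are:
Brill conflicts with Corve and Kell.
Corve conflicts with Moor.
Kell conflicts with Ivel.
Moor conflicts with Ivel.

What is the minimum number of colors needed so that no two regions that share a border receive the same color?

The cycle Kell-Ivel-Moor-Corve-Brill-Kell has odd length 5, so it cannot be 2-colored; at least 3 colors are needed.
One proper 3-coloring: Brill=3, Corve=2, Kell=1, Moor=1, Ivel=2. Every pair that conflicts lands in different colors.

3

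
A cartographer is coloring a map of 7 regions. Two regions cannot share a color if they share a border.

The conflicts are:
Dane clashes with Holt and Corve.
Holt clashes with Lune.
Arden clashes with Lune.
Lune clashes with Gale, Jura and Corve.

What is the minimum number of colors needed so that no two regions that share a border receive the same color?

2

Lune and Gale conflict, so at least 2 colors are needed.
One proper 2-coloring: Dane=1, Holt=2, Arden=2, Lune=1, Gale=2, Jura=2, Corve=2. Every pair that conflicts lands in different colors.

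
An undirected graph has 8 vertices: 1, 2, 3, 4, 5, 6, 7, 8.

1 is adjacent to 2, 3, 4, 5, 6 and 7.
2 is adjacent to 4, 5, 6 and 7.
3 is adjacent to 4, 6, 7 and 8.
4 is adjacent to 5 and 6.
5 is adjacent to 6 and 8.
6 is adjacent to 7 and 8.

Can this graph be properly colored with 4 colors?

1, 2, 4, 5, 6 are pairwise adjacent (a clique of size 5), so at least 5 colors are needed.
So 4 colors are not enough.

No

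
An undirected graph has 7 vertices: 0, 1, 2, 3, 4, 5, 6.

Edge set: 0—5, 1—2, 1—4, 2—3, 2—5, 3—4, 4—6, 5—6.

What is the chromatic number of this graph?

The cycle 4-6-5-2-3-4 has odd length 5, so it cannot be 2-colored; at least 3 colors are needed.
One proper 3-coloring: 0=blue, 1=green, 2=blue, 3=green, 4=red, 5=red, 6=blue. Each edge has distinct colors on its endpoints.

3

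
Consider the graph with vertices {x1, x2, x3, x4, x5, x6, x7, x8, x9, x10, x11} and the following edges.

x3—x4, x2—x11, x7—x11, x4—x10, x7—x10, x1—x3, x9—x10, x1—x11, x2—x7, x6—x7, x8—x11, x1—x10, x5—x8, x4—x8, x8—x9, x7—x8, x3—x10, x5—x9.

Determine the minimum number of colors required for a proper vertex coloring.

3

x7, x8, x11 are mutually adjacent, so at least 3 colors are needed.
A valid assignment using 3 colors: x1=1, x2=2, x3=3, x4=1, x5=3, x6=2, x7=1, x8=2, x9=1, x10=2, x11=3. Every edge joins two different colors.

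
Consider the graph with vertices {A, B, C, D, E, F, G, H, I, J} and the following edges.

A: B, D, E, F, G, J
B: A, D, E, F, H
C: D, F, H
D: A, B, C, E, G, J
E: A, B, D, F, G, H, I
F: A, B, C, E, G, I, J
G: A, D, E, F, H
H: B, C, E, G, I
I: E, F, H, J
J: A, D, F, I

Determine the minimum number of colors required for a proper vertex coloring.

4

A, B, E, F are mutually adjacent (a clique of size 4), so at least 4 colors are needed.
4 colors suffice: color 1 → {D, F, H}; color 2 → {C, E, J}; color 3 → {A, I}; color 4 → {B, G}. Every edge joins two different colors.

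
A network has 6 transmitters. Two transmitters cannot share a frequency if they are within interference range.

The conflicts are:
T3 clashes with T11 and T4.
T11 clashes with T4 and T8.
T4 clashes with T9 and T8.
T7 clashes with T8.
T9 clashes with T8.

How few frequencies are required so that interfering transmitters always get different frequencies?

3

T11, T4, T8 are mutually in conflict, so at least 3 frequencies are needed.
A valid assignment using 3 frequencies: T3=1, T11=3, T4=2, T7=2, T9=3, T8=1. Every pair that conflicts lands in different frequencies.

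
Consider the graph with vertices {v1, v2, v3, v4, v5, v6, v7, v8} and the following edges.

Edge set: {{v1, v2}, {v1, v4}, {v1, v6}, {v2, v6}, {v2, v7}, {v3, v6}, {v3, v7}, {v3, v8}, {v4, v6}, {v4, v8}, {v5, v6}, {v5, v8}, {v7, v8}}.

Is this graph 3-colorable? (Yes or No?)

The chromatic number is 3. v1, v4, v6 form a triangle, so at least 3 colors are needed.
3 colors suffice: color R → {v6, v8}; color B → {v1, v5, v7}; color G → {v2, v3, v4}.
That is already a proper 3-coloring.

Yes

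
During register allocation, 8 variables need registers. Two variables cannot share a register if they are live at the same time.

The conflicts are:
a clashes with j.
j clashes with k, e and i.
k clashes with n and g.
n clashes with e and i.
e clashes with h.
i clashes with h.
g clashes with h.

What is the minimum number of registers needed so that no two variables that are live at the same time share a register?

3

The cycle h-i-n-k-g-h has odd length 5, so it cannot be 2-colored; at least 3 registers are needed.
3 registers suffice: register 1 → {j, n, h}; register 2 → {a, k, e, i}; register 3 → {g}. Each listed conflict is separated.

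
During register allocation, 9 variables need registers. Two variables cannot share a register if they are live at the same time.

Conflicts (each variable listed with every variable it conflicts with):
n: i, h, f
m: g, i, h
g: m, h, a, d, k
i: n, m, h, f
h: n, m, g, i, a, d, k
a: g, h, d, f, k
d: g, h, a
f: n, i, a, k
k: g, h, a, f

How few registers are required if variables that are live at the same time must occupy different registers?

4

g, h, a, k pairwise conflict, so at least 4 registers are needed.
Using 4 registers: n=3, m=4, g=3, i=2, h=1, a=2, d=4, f=1, k=4. Each listed conflict is separated.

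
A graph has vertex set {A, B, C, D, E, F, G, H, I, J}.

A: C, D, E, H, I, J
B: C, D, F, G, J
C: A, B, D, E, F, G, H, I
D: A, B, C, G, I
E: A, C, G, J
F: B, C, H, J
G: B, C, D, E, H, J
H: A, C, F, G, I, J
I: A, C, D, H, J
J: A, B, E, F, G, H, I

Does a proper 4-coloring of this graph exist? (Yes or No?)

The chromatic number is 4. B, C, D, G form a clique, so at least 4 colors are needed.
4 colors suffice: color 1 → {C, J}; color 2 → {A, F, G}; color 3 → {D, E, H}; color 4 → {B, I}.
That is already a proper 4-coloring.

Yes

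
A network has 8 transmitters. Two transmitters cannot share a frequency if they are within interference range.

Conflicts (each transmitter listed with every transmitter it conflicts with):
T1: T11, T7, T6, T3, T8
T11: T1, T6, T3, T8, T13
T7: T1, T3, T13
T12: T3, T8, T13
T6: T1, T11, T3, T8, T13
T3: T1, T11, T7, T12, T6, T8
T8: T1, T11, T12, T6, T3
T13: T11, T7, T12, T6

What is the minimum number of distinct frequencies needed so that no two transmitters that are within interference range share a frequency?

5

T1, T11, T6, T3, T8 all conflict with each other, so at least 5 frequencies are needed.
5 frequencies suffice: frequency 1 → {T3, T13}; frequency 2 → {T7, T12, T6}; frequency 3 → {T11}; frequency 4 → {T1}; frequency 5 → {T8}. Each listed conflict is separated.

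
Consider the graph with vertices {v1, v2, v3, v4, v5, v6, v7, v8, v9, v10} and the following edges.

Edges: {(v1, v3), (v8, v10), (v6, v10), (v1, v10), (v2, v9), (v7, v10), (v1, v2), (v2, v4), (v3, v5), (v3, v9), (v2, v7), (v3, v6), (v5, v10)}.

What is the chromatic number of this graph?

2

v7 and v10 are adjacent, so at least 2 colors are needed.
One proper 2-coloring: v1=2, v2=1, v3=1, v4=2, v5=2, v6=2, v7=2, v8=2, v9=2, v10=1. Each edge has distinct colors on its endpoints.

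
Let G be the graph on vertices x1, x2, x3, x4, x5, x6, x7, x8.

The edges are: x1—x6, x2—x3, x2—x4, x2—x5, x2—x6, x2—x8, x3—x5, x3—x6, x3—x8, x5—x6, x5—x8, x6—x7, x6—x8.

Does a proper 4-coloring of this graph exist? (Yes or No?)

No

x2, x3, x5, x6, x8 are mutually adjacent (a clique of size 5), so at least 5 colors are needed.
So 4 colors are not enough.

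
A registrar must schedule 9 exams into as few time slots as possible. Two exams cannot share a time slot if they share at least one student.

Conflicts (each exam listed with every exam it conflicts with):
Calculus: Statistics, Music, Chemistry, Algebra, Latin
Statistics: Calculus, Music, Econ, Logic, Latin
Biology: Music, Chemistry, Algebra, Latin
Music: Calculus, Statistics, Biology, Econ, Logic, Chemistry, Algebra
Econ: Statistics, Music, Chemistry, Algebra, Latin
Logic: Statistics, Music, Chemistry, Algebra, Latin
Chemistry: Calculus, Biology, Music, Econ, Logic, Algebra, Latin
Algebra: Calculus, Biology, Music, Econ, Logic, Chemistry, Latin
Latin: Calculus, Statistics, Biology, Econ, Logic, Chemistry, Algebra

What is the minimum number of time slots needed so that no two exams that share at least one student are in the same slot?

4

Biology, Music, Chemistry, Algebra all conflict with each other, so at least 4 time slots are needed.
A valid assignment using 4 time slots: Calculus=4, Statistics=1, Biology=4, Music=2, Econ=4, Logic=4, Chemistry=3, Algebra=1, Latin=2. Every pair that conflicts lands in different time slots.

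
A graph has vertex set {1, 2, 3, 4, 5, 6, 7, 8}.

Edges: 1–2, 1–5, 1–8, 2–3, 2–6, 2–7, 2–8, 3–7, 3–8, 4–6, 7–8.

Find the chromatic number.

2, 3, 7, 8 are pairwise adjacent (a clique of size 4), so at least 4 colors are needed.
4 colors suffice: color a → {2, 4, 5}; color b → {6, 8}; color c → {1, 7}; color d → {3}. Every edge joins two different colors.

4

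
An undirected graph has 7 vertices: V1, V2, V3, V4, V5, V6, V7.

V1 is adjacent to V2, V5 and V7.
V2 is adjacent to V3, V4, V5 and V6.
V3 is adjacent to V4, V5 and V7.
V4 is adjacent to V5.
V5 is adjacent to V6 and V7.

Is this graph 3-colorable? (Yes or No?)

V2, V3, V4, V5 are pairwise adjacent (a clique of size 4), so at least 4 colors are needed.
So 3 colors are not enough.

No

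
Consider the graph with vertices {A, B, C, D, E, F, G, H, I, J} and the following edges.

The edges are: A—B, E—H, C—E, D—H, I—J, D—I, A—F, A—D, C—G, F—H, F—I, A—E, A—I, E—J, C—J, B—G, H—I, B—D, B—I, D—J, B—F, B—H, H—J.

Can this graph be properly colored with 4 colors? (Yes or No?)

Yes

The chromatic number is 4. B, D, H, I are mutually adjacent (a clique of size 4), so at least 4 colors are needed.
4 colors suffice: A=1, B=3, C=1, D=4, E=2, F=4, G=2, H=1, I=2, J=3.
That is already a proper 4-coloring.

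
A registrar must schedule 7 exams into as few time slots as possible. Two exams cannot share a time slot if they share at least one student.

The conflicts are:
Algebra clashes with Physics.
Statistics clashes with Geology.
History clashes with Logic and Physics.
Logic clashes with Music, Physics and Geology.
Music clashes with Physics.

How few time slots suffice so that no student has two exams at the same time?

3

Logic, Music, Physics are mutually in conflict, so at least 3 time slots are needed.
3 time slots suffice: time slot 1 → {Algebra, Statistics, Logic}; time slot 2 → {Physics, Geology}; time slot 3 → {History, Music}. No two conflicting exams share a time slot.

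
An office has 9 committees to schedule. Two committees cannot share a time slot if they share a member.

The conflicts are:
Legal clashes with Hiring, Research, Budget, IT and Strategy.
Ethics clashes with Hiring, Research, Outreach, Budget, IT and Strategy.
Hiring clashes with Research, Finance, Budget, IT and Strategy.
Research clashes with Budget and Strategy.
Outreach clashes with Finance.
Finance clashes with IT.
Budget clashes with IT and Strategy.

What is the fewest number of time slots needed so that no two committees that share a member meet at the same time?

5

Ethics, Hiring, Research, Budget, Strategy all conflict with each other, so at least 5 time slots are needed.
A valid assignment using 5 time slots: Legal=2, Ethics=2, Hiring=1, Research=5, Outreach=1, Finance=2, Budget=3, IT=4, Strategy=4. Every pair that conflicts lands in different time slots.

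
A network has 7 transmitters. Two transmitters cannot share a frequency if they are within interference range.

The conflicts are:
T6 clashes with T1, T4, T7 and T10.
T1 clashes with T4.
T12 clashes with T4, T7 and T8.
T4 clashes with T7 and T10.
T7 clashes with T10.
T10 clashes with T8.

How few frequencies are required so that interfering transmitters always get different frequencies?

4

T6, T4, T7, T10 pairwise conflict, so at least 4 frequencies are needed.
Using 4 frequencies: T6=3, T1=2, T12=2, T4=1, T7=4, T10=2, T8=1. Every pair that conflicts lands in different frequencies.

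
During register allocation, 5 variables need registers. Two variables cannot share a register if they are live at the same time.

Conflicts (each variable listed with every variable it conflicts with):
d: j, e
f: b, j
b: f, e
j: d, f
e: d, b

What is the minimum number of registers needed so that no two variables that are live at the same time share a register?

3

The cycle e-d-j-f-b-e has odd length 5, so it cannot be 2-colored; at least 3 registers are needed.
A valid assignment using 3 registers: d=2, f=2, b=3, j=1, e=1. Each listed conflict is separated.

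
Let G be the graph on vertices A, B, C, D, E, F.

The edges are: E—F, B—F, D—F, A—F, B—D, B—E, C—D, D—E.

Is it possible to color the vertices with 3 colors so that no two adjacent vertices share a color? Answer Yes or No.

No

B, D, E, F are mutually adjacent (a clique of size 4), so at least 4 colors are needed.
So 3 colors are not enough.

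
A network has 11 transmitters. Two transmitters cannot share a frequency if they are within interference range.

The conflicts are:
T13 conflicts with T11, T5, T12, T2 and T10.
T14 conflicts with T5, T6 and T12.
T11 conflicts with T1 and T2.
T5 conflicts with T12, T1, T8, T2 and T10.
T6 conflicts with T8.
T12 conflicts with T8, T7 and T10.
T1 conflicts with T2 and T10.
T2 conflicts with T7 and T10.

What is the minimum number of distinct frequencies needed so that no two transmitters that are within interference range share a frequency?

T13, T5, T12, T10 are mutually in conflict, so at least 4 frequencies are needed.
4 frequencies suffice: T13=4, T14=3, T11=1, T5=1, T6=1, T12=2, T1=4, T8=3, T2=2, T7=1, T10=3. No two conflicting transmitters share a frequency.

4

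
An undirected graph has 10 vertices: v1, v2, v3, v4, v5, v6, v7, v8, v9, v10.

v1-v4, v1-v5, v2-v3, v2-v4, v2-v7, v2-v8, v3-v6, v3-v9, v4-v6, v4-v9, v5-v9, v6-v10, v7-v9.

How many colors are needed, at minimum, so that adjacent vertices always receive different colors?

v2 and v7 are adjacent, so at least 2 colors are needed.
2 colors suffice: color red → {v1, v2, v6, v9}; color blue → {v3, v4, v5, v7, v8, v10}. Each edge has distinct colors on its endpoints.

2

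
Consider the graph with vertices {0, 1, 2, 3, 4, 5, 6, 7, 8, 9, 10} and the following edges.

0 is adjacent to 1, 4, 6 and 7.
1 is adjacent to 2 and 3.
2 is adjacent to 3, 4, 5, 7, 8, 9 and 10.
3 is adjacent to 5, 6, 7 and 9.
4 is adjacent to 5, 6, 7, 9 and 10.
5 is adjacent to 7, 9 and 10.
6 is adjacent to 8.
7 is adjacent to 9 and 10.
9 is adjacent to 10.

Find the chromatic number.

2, 4, 5, 7, 9, 10 are pairwise adjacent (a clique of size 6), so at least 6 colors are needed.
6 colors suffice: 0=red, 1=blue, 2=red, 3=green, 4=green, 5=yellow, 6=blue, 7=blue, 8=green, 9=purple, 10=orange. No two adjacent vertices share a color.

6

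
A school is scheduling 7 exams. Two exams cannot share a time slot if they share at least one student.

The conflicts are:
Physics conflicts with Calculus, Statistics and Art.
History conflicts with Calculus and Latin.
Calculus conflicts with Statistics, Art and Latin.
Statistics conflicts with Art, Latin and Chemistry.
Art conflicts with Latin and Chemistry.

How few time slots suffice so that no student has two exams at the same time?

Physics, Calculus, Statistics, Art pairwise conflict, so at least 4 time slots are needed.
A valid assignment using 4 time slots: Physics=4, History=1, Calculus=3, Statistics=2, Art=1, Latin=4, Chemistry=3. Each listed conflict is separated.

4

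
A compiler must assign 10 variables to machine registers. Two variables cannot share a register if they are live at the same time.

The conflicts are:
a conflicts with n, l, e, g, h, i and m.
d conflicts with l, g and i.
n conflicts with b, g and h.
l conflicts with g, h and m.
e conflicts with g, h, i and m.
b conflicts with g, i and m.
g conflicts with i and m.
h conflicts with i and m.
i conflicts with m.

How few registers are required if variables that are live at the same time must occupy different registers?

a, e, h, i, m pairwise conflict, so at least 5 registers are needed.
5 registers suffice: a=4, d=2, n=2, l=3, e=5, b=4, g=1, h=1, i=3, m=2. No two conflicting variables share a register.

5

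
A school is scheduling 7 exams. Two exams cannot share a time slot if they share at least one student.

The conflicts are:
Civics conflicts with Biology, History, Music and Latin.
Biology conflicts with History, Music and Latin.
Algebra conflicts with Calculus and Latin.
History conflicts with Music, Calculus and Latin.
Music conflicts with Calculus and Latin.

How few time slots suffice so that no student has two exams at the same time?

Civics, Biology, History, Music, Latin all conflict with each other, so at least 5 time slots are needed.
5 time slots suffice: time slot 1 → {Algebra, Music}; time slot 2 → {History}; time slot 3 → {Calculus, Latin}; time slot 4 → {Biology}; time slot 5 → {Civics}. No two conflicting exams share a time slot.

5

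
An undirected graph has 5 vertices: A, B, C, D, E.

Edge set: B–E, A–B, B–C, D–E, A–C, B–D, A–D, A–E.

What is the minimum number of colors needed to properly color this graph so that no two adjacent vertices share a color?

A, B, D, E form a clique, so at least 4 colors are needed.
4 colors suffice: color 1 → {A}; color 2 → {B}; color 3 → {C, D}; color 4 → {E}. Each edge has distinct colors on its endpoints.

4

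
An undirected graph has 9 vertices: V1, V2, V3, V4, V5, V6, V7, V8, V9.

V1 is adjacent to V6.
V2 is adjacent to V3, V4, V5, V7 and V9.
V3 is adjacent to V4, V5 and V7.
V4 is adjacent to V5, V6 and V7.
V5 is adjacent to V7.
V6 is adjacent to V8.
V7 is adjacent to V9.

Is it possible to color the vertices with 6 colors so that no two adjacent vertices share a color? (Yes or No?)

Yes

The chromatic number is 5. V2, V3, V4, V5, V7 are pairwise adjacent (a clique of size 5), so at least 5 colors are needed.
One proper 5-coloring: V1=1, V2=2, V3=4, V4=1, V5=5, V6=2, V7=3, V8=1, V9=1.
Since 6 ≥ 5, a proper 6-coloring certainly exists.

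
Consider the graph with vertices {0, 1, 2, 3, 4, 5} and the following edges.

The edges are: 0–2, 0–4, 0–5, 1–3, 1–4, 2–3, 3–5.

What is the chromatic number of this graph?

3

The cycle 1-3-5-0-4-1 has odd length 5, so it cannot be 2-colored; at least 3 colors are needed.
3 colors suffice: color a → {0, 3}; color b → {1, 2, 5}; color c → {4}. Every edge joins two different colors.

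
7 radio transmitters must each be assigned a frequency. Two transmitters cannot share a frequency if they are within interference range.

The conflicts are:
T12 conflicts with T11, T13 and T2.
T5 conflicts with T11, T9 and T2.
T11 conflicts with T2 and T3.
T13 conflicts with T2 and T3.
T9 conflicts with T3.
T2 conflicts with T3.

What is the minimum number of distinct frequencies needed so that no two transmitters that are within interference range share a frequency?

3

T11, T2, T3 pairwise conflict, so at least 3 frequencies are needed.
3 frequencies suffice: frequency 1 → {T9, T2}; frequency 2 → {T12, T5, T3}; frequency 3 → {T11, T13}. Every pair that conflicts lands in different frequencies.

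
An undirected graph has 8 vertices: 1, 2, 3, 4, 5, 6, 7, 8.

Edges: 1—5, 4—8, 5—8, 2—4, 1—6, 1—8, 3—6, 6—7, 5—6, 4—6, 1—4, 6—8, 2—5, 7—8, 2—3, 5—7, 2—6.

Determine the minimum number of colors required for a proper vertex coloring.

1, 4, 6, 8 are mutually adjacent (a clique of size 4), so at least 4 colors are needed.
4 colors suffice: color a → {6}; color b → {3, 4, 5}; color c → {2, 8}; color d → {1, 7}. Every edge joins two different colors.

4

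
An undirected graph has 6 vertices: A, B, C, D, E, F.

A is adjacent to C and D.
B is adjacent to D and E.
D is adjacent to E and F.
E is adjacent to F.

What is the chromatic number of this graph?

3

B, D, E are mutually adjacent, so at least 3 colors are needed.
3 colors suffice: A=blue, B=green, C=red, D=red, E=blue, F=green. Every edge joins two different colors.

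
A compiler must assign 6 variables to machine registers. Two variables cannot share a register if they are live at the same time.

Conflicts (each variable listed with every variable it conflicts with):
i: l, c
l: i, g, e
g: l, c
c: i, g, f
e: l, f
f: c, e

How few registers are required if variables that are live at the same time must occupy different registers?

3

The cycle c-g-l-e-f-c has odd length 5, so it cannot be 2-colored; at least 3 registers are needed.
3 registers suffice: register 1 → {l, c}; register 2 → {i, g, f}; register 3 → {e}. Every pair that conflicts lands in different registers.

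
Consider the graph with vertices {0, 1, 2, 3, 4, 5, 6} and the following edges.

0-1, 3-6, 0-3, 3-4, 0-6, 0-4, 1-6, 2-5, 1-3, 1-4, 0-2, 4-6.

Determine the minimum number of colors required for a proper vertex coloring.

0, 1, 3, 4, 6 are pairwise adjacent (a clique of size 5), so at least 5 colors are needed.
5 colors suffice: 0=red, 1=yellow, 2=blue, 3=blue, 4=purple, 5=red, 6=green. No two adjacent vertices share a color.

5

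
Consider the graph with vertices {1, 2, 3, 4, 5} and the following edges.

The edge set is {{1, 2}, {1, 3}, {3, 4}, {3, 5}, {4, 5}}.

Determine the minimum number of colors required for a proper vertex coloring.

3, 4, 5 are mutually adjacent, so at least 3 colors are needed.
3 colors suffice: color a → {2, 3}; color b → {1, 4}; color c → {5}. No two adjacent vertices share a color.

3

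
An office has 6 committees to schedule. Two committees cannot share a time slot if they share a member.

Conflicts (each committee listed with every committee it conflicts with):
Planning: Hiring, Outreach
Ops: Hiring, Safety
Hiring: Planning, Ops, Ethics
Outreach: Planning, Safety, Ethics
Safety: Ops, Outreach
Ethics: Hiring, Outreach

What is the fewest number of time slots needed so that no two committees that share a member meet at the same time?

The cycle Hiring-Ethics-Outreach-Safety-Ops-Hiring has odd length 5, so it cannot be 2-colored; at least 3 time slots are needed.
3 time slots suffice: time slot 1 → {Hiring, Outreach}; time slot 2 → {Planning, Ops, Ethics}; time slot 3 → {Safety}. Each listed conflict is separated.

3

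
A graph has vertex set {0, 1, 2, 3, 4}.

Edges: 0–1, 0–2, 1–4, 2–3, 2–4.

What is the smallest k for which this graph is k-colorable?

2

2 and 4 are adjacent, so at least 2 colors are needed.
One proper 2-coloring: 0=blue, 1=red, 2=red, 3=blue, 4=blue. No two adjacent vertices share a color.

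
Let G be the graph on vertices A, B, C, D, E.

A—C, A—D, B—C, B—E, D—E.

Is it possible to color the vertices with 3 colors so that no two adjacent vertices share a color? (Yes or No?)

The chromatic number is 3. The cycle E-D-A-C-B-E has odd length 5, so it cannot be 2-colored; at least 3 colors are needed.
3 colors suffice: color 1 → {A, E}; color 2 → {C, D}; color 3 → {B}.
That is already a proper 3-coloring.

Yes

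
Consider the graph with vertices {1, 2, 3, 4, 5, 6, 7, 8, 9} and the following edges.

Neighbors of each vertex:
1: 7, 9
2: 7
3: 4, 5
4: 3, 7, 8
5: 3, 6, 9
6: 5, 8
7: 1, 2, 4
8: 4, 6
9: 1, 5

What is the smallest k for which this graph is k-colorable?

The cycle 5-3-4-8-6-5 has odd length 5, so it cannot be 2-colored; at least 3 colors are needed.
3 colors suffice: color a → {5, 7, 8}; color b → {2, 4, 6, 9}; color c → {1, 3}. No two adjacent vertices share a color.

3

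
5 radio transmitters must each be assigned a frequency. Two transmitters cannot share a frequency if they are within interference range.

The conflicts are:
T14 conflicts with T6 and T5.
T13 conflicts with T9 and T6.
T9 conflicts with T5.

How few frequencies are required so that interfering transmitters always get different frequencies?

The cycle T5-T14-T6-T13-T9-T5 has odd length 5, so it cannot be 2-colored; at least 3 frequencies are needed.
3 frequencies suffice: T14=2, T13=2, T9=3, T6=1, T5=1. Every pair that conflicts lands in different frequencies.

3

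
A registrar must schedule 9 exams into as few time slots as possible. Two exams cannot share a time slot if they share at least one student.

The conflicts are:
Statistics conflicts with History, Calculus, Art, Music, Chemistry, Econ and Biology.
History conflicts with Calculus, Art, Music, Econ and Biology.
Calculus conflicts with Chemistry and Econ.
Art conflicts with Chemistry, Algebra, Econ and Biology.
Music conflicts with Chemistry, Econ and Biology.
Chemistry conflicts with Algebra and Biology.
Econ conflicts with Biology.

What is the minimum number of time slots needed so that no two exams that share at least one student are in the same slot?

Statistics, History, Music, Econ, Biology pairwise conflict, so at least 5 time slots are needed.
A valid assignment using 5 time slots: Statistics=1, History=2, Calculus=3, Art=4, Music=4, Chemistry=2, Algebra=1, Econ=5, Biology=3. No two conflicting exams share a time slot.

5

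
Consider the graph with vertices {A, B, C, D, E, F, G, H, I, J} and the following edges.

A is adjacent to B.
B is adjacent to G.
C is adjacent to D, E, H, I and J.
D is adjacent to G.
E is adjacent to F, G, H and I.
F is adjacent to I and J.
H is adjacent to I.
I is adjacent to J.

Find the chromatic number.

4

C, E, H, I are mutually adjacent (a clique of size 4), so at least 4 colors are needed.
A valid assignment using 4 colors: A=red, B=blue, C=red, D=blue, E=green, F=red, G=red, H=yellow, I=blue, J=green. Every edge joins two different colors.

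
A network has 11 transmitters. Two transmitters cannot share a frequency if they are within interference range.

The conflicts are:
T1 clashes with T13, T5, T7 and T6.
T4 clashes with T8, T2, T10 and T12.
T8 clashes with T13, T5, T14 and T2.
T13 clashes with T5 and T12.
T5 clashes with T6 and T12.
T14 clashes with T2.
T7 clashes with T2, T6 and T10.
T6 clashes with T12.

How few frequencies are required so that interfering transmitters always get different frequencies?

3

T8, T13, T5 pairwise conflict, so at least 3 frequencies are needed.
3 frequencies suffice: frequency 1 → {T1, T8, T10, T12}; frequency 2 → {T4, T5, T14, T7}; frequency 3 → {T13, T2, T6}. Each listed conflict is separated.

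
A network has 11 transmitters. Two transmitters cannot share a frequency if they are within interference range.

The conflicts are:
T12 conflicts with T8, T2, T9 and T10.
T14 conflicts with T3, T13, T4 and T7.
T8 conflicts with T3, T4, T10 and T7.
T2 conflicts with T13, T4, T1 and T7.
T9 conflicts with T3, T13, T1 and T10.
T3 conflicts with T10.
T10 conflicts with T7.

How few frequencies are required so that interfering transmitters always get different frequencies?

3

T12, T8, T10 all conflict with each other, so at least 3 frequencies are needed.
3 frequencies suffice: T12=3, T14=1, T8=2, T2=1, T9=2, T3=3, T13=3, T4=3, T1=3, T10=1, T7=3. No two conflicting transmitters share a frequency.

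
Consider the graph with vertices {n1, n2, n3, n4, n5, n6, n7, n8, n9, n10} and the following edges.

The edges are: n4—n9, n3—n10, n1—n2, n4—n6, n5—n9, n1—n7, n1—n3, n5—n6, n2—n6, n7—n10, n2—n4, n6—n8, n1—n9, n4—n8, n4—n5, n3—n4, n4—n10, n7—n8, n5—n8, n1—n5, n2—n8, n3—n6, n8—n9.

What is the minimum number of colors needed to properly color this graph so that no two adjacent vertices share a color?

4

n4, n5, n8, n9 are pairwise adjacent (a clique of size 4), so at least 4 colors are needed.
One proper 4-coloring: n1=1, n2=4, n3=2, n4=1, n5=4, n6=3, n7=3, n8=2, n9=3, n10=4. No two adjacent vertices share a color.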